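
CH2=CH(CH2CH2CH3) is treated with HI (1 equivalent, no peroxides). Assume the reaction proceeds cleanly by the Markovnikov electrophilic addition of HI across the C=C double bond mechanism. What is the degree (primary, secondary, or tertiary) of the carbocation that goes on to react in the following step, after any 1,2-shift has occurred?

Step 1: Electrophilic addition begins with the π(C=C) electrons forming a bond to the proton of HI. Following Markovnikov's rule, the resulting cation is secondary. The H–I bond breaks heterolytically, releasing I⁻.
No single 1,2-shift to an adjacent carbon would give a more-substituted cation, so no rearrangement occurs.

secondary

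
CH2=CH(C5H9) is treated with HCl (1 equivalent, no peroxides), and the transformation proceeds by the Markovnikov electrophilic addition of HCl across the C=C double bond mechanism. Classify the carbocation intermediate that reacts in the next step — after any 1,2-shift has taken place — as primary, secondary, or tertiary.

Step 1: Protonation of the alkene by HCl: the π bond acts as the nucleophile and picks up H⁺, giving the more stable (Markovnikov) secondary carbocation. The H–Cl bond breaks heterolytically, releasing Cl⁻.
Step 2: A 1,2-hydride shift from the adjacent cyclopentyl carbon moves the positive charge from the secondary centre to an adjacent carbon, generating a more stable tertiary carbocation.
The cation rearranges from secondary to tertiary via a 1,2-hydride shift from the adjacent cyclopentyl carbon; the tertiary cation is what reacts next.

tertiary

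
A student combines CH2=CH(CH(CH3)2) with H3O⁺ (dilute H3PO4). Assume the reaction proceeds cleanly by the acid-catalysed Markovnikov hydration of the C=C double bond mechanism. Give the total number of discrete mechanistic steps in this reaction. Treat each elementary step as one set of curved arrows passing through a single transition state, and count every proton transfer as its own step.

Step 1: Electrophilic addition begins with the π(C=C) electrons forming a bond to the proton of H3O⁺. Following Markovnikov's rule, the resulting cation is secondary. H2O is released.
Step 2: A hydride (H with its bonding pair) migrates from the adjacent isopropyl carbon to the cationic centre — a 1,2-hydride shift — upgrading the secondary cation to a tertiary one.
Step 3: Nucleophilic capture of the cation by H2O produces the protonated alcohol (an oxonium ion).
Step 4: H2O removes a proton from the oxonium oxygen, regenerating H3O⁺ and giving the neutral alcohol.
Total: 4 elementary steps.

4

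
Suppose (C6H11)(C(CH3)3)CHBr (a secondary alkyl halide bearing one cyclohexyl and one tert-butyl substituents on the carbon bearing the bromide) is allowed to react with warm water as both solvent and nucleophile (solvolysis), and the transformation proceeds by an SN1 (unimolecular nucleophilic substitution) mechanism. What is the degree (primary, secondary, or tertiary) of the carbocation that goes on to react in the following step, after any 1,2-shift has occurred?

Step 1: Rate-determining heterolysis of the C–Br bond gives Br⁻ and a secondary carbocation.
Step 2: A 1,2-hydride shift from the adjacent cyclohexyl carbon moves the positive charge from the secondary centre to an adjacent carbon, generating a more stable tertiary carbocation.
The cation rearranges from secondary to tertiary via a 1,2-hydride shift from the adjacent cyclohexyl carbon; the tertiary cation is what reacts next.

tertiary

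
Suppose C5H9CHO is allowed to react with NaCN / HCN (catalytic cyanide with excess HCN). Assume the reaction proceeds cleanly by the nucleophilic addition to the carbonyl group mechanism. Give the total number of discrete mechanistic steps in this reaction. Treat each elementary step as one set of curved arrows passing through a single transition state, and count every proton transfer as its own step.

2

Step 1: Nucleophilic addition: CN⁻ adds to the carbonyl carbon, pushing the π(C=O) electron pair onto oxygen and giving a tetrahedral alkoxide.
Step 2: The alkoxide is protonated in situ by undissociated HCN, yielding a cyanohydrin; the CN⁻ so formed carries on the cycle.
Total: 2 elementary steps.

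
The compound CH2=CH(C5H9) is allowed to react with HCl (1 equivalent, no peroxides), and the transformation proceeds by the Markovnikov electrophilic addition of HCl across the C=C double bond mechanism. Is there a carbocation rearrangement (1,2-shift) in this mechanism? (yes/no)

The first-formed carbocation is secondary.
The adjacent cyclopentyl carbon already bears 2 other carbon substituents and has a hydrogen to migrate; after a 1,2-hydride shift from that carbon the positive charge sits on a tertiary centre.
Tertiary is more stable than secondary, so the shift occurs.

yes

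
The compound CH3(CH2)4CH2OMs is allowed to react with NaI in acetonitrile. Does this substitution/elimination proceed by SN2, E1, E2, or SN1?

SN2

Conditions: a primary substrate with a strong nucleophile in the polar aprotic solvent acetonitrile.
These conditions are the textbook signature of the SN2 pathway.
An unhindered substrate with a strong nucleophile in a polar aprotic solvent favours one-step backside displacement.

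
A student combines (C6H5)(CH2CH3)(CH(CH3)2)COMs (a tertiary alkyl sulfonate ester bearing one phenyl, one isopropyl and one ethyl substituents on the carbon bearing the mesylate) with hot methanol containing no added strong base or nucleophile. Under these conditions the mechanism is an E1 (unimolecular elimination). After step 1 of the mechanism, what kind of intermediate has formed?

tertiary carbocation

Step 1: The C–O bond breaks with both electrons going to the mesylate; MsO⁻ leaves and a tertiary carbocation remains.
After step 1 the species present is a tertiary carbocation.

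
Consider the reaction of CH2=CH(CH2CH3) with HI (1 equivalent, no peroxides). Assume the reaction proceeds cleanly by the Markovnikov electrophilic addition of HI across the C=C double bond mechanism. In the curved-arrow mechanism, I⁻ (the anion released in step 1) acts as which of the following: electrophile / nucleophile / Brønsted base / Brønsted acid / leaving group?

Step 2: Nucleophilic attack by I⁻ on the carbocation completes the addition, giving R–I.
I⁻ (the anion released in step 1) donates an electron pair to form a new σ-bond to carbon — it is the nucleophile.

nucleophile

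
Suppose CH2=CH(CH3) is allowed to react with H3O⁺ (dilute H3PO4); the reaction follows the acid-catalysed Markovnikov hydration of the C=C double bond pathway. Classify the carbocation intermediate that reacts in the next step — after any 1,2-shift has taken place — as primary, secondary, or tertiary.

Step 1: Electrophilic addition begins with the π(C=C) electrons forming a bond to the proton of H3O⁺. Following Markovnikov's rule, the resulting cation is secondary. H2O is released.
No single 1,2-shift to an adjacent carbon would give a more-substituted cation, so no rearrangement occurs.

secondary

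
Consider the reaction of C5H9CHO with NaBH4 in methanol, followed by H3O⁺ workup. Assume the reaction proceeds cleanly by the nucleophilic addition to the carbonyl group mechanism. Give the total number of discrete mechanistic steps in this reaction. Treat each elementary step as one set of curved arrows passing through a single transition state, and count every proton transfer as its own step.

Step 1: Nucleophilic addition: H⁻ (delivered from BH4⁻) adds to the carbonyl carbon, pushing the π(C=O) electron pair onto oxygen and giving a tetrahedral alkoxide.
Step 2: The alkoxide picks up a proton during H3O⁺ workup to yield an alcohol.
Total: 2 elementary steps.

2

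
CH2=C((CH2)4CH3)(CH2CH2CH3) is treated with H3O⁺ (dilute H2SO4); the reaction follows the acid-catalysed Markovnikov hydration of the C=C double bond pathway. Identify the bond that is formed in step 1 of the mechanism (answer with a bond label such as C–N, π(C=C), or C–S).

C–H

Step 1: Electrophilic addition begins with the π(C=C) electrons forming a bond to the proton of H3O⁺. Following Markovnikov's rule, the resulting cation is tertiary. H2O is released.
The bond formed in this step is the C–H bond.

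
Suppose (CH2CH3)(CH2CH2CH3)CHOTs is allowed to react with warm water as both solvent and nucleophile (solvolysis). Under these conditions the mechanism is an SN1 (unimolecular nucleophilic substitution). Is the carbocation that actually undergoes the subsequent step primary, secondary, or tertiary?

Step 1: Unassisted departure of TsO⁻ (taking the C–O bonding pair) generates a secondary carbocation.
No single 1,2-shift to an adjacent carbon would give a more-substituted cation, so no rearrangement occurs.

secondary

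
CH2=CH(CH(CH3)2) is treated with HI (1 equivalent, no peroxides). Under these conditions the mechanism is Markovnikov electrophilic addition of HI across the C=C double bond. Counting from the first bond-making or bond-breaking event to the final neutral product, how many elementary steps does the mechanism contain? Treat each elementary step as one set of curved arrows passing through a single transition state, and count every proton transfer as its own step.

Step 1: The π electrons of the C=C bond attack a proton of HI; Markovnikov addition places the new C–H on the less-substituted alkene carbon, so the positive charge ends up on the more-substituted carbon — a secondary carbocation. The H–I bond breaks heterolytically, releasing I⁻.
Step 2: A hydride (H with its bonding pair) migrates from the adjacent isopropyl carbon to the cationic centre — a 1,2-hydride shift — upgrading the secondary cation to a tertiary one.
Step 3: I⁻ captures the cation: a lone pair on I⁻ fills the empty p orbital, producing the alkyl halide product.
Total: 3 elementary steps.

3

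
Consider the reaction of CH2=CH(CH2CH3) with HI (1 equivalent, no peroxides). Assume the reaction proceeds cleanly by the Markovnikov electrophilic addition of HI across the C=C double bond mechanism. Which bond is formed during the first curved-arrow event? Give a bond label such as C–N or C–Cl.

Step 1: Electrophilic addition begins with the π(C=C) electrons forming a bond to the proton of HI. Following Markovnikov's rule, the resulting cation is secondary. The H–I bond breaks heterolytically, releasing I⁻.
The bond formed in this step is the C–H bond.

C–H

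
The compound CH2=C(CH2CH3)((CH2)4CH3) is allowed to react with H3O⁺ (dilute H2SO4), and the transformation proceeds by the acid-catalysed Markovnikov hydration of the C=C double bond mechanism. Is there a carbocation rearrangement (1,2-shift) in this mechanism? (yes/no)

no

The first-formed carbocation is tertiary.
No single 1,2-shift to an adjacent carbon would produce a more-substituted cation than the one already present, so no rearrangement occurs.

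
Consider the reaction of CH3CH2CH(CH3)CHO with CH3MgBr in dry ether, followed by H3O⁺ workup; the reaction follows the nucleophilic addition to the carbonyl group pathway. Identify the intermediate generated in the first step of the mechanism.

Step 1: Nucleophilic addition: the carbanion-like carbon of CH3MgBr adds to the carbonyl carbon, pushing the π(C=O) electron pair onto oxygen and giving a tetrahedral alkoxide.
After step 1 the species present is a tetrahedral alkoxide intermediate.

tetrahedral alkoxide intermediate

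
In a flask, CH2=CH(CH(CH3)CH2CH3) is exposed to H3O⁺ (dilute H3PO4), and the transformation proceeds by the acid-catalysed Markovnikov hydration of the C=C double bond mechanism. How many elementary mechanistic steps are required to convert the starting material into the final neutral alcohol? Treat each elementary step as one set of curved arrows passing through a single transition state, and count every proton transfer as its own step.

4

Step 1: Protonation of the alkene by H3O⁺: the π bond acts as the nucleophile and picks up H⁺, giving the more stable (Markovnikov) secondary carbocation. H2O is released.
Step 2: Carbocation rearrangement: a 1,2-hydride shift from the adjacent sec-butyl carbon converts the initially-formed secondary cation into the more stable tertiary cation.
Step 3: A lone pair on the oxygen of H2O attacks the carbocation, forming a C–O bond and an oxonium ion (a protonated alcohol).
Step 4: Proton transfer from the O–H of the oxonium ion to H2O completes the catalytic cycle and yields the alcohol.
Total: 4 elementary steps.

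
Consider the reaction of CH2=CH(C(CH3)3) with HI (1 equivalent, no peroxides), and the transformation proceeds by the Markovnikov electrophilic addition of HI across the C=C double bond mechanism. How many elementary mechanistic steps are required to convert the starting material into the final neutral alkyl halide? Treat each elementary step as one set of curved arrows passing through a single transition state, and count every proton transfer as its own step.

Step 1: Protonation of the alkene by HI: the π bond acts as the nucleophile and picks up H⁺, giving the more stable (Markovnikov) secondary carbocation. The H–I bond breaks heterolytically, releasing I⁻.
Step 2: A methyl group with its bonding pair migrates from the adjacent tert-butyl carbon to the cationic centre — a 1,2-methyl shift — upgrading the secondary cation to a tertiary one.
Step 3: The I⁻ anion donates a lone pair to the carbocation, forming the new C–I σ-bond and giving the neutral alkyl halide.
Total: 3 elementary steps.

3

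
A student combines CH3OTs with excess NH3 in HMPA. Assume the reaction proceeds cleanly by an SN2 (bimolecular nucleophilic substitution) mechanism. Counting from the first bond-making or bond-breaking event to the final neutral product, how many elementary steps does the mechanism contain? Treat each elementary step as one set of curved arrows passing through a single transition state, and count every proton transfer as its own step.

2

Step 1: A lone pair on the N of NH3 attacks the α-carbon from the back side while the C–O bond breaks; both bonding electrons leave with TsO⁻. The product of this concerted step is an alkylammonium ion.
Step 2: A second equivalent of NH3 removes a proton from the N, giving the neutral product.
Total: 2 elementary steps.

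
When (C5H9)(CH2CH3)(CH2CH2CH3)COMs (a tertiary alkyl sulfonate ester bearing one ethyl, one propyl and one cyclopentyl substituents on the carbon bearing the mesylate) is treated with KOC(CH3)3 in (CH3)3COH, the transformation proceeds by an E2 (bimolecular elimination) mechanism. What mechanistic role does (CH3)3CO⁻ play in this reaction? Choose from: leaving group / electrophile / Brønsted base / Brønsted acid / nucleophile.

Brønsted base

Step 1: Concerted anti-periplanar elimination: (CH3)3CO⁻ abstracts a β-H while MsO⁻ leaves, and the C–H electrons become the new C=C π bond — all in a single transition state.
(CH3)3CO⁻ accepts a proton in a proton-transfer step — a Brønsted base.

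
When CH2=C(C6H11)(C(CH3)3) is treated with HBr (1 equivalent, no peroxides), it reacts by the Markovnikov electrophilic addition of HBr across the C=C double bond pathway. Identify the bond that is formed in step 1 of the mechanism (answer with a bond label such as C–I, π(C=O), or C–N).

C–H

Step 1: The π electrons of the C=C bond attack a proton of HBr; Markovnikov addition places the new C–H on the less-substituted alkene carbon, so the positive charge ends up on the more-substituted carbon — a tertiary carbocation. The H–Br bond breaks heterolytically, releasing Br⁻.
The bond formed in this step is the C–H bond.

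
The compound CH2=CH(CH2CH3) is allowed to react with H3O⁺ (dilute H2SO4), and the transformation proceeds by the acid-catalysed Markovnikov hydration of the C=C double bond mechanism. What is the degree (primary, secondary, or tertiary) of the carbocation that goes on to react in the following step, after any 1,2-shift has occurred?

Step 1: The π electrons of the C=C bond attack a proton of H3O⁺; Markovnikov addition places the new C–H on the less-substituted alkene carbon, so the positive charge ends up on the more-substituted carbon — a secondary carbocation. H2O is released.
No single 1,2-shift to an adjacent carbon would give a more-substituted cation, so no rearrangement occurs.

secondary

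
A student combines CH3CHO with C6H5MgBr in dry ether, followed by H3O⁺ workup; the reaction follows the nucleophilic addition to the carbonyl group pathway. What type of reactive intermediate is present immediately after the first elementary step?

tetrahedral alkoxide intermediate

Step 1: A lone pair / filled orbital on the carbanion-like carbon of C6H5MgBr attacks the electrophilic carbonyl carbon; the π(C=O) electrons shift onto oxygen, producing a tetrahedral alkoxide intermediate.
After step 1 the species present is a tetrahedral alkoxide intermediate.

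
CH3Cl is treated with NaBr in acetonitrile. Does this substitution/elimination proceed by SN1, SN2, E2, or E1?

Conditions: a methyl substrate with a strong nucleophile in the polar aprotic solvent acetonitrile.
These conditions are the textbook signature of the SN2 pathway.
An unhindered substrate with a strong nucleophile in a polar aprotic solvent favours one-step backside displacement.

SN2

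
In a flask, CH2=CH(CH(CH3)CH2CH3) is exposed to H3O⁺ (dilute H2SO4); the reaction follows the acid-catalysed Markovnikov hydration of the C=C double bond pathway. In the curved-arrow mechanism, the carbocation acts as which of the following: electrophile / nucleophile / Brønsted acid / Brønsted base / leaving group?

electrophile

Step 3: Nucleophilic capture of the cation by H2O produces the protonated alcohol (an oxonium ion).
The carbocation accepts an electron pair into an empty or π* orbital — it is the electrophile.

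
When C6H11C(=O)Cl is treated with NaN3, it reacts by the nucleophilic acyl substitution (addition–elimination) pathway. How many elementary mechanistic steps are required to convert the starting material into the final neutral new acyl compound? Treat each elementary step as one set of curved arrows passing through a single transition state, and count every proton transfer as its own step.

2

Step 1: Nucleophilic addition of N3⁻ to the acyl carbon breaks the π(C=O) bond and yields a tetrahedral, anionic intermediate.
Step 2: An oxygen lone pair re-forms the C=O π bond as the C–Cl σ-bond breaks; Cl⁻ is expelled.
Total: 2 elementary steps.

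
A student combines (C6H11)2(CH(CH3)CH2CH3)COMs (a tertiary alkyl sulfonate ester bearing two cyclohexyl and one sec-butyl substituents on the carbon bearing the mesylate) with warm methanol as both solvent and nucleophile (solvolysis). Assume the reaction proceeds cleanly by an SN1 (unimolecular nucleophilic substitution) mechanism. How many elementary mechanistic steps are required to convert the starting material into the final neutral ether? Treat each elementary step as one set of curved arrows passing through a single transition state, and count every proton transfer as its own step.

Step 1: Unassisted departure of MsO⁻ (taking the C–O bonding pair) generates a tertiary carbocation.
(No 1,2-shift: no single shift to an adjacent carbon would give a more stable cation.)
Step 2: A lone pair on the oxygen of CH3OH attacks the carbocation, forming a new C–O σ-bond and an oxonium ion.
Step 3: Proton transfer from the O–H of the oxonium ion to a solvent molecule delivers the neutral ether.
Total: 3 elementary steps.

3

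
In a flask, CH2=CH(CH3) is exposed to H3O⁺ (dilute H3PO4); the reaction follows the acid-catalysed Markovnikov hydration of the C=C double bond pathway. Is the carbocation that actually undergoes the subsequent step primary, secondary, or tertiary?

Step 1: Electrophilic addition begins with the π(C=C) electrons forming a bond to the proton of H3O⁺. Following Markovnikov's rule, the resulting cation is secondary. H2O is released.
No single 1,2-shift to an adjacent carbon would give a more-substituted cation, so no rearrangement occurs.

secondary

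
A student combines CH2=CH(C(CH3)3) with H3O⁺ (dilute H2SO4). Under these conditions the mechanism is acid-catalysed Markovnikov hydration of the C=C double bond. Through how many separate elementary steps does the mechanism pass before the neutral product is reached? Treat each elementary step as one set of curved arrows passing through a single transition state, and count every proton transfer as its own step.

Step 1: The π electrons of the C=C bond attack a proton of H3O⁺; Markovnikov addition places the new C–H on the less-substituted alkene carbon, so the positive charge ends up on the more-substituted carbon — a secondary carbocation. H2O is released.
Step 2: A 1,2-methyl shift from the adjacent tert-butyl carbon moves the positive charge from the secondary centre to an adjacent carbon, generating a more stable tertiary carbocation.
Step 3: Nucleophilic capture of the cation by H2O produces the protonated alcohol (an oxonium ion).
Step 4: H2O removes a proton from the oxonium oxygen, regenerating H3O⁺ and giving the neutral alcohol.
Total: 4 elementary steps.

4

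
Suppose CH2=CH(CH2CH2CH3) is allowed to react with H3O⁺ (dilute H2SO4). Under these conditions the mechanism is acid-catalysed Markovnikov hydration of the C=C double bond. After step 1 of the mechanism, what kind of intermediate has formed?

Step 1: Protonation of the alkene by H3O⁺: the π bond acts as the nucleophile and picks up H⁺, giving the more stable (Markovnikov) secondary carbocation. H2O is released.
After step 1 the species present is a secondary carbocation.

secondary carbocation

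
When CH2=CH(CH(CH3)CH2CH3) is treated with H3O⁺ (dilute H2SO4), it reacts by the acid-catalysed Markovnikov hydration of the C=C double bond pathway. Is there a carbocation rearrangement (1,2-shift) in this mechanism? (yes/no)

The first-formed carbocation is secondary.
The adjacent sec-butyl carbon already bears 2 other carbon substituents and has a hydrogen to migrate; after a 1,2-hydride shift from that carbon the positive charge sits on a tertiary centre.
Tertiary is more stable than secondary, so the shift occurs.

yes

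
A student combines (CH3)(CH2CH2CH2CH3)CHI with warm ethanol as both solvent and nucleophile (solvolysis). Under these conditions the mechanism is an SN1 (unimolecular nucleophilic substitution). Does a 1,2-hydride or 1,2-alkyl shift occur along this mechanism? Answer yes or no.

no

The first-formed carbocation is secondary.
No single 1,2-shift to an adjacent carbon would produce a more-substituted cation than the one already present, so no rearrangement occurs.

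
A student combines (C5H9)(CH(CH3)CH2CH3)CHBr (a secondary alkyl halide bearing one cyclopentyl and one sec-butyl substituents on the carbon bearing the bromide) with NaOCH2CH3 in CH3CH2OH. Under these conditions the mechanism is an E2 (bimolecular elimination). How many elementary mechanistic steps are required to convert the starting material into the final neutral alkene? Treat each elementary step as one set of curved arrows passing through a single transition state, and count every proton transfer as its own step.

1

Step 1: The strong base CH3CH2O⁻ removes a β-hydrogen; in the same concerted event the electrons of the breaking C–H bond form the new π(C=C) bond and the C–Br σ-bond breaks, expelling Br⁻. Anti-periplanar geometry; one transition state.
Total: 1 elementary step.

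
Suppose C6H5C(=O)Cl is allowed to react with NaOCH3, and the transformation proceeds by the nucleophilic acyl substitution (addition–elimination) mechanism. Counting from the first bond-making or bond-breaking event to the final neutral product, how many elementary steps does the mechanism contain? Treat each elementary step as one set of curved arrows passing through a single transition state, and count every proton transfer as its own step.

2

Step 1: A lone pair on the O of CH3O⁻ attacks the electrophilic acyl carbon; the π(C=O) electrons move onto oxygen, giving a tetrahedral intermediate.
Step 2: Collapse of the tetrahedral intermediate: the alkoxide oxygen pushes its lone pair back to re-form C=O while Cl⁻ leaves.
Total: 2 elementary steps.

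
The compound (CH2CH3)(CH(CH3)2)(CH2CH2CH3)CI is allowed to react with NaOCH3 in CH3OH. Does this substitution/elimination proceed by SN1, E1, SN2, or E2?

E2

Conditions: a strong base with a tertiary substrate bearing a β-hydrogen.
These conditions are the textbook signature of the E2 pathway.
A strong (often hindered) base removes a β-H in concert with loss of the leaving group — bimolecular elimination.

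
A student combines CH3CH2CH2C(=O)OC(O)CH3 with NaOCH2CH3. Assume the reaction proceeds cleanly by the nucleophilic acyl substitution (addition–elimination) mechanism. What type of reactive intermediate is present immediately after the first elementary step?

Step 1: A lone pair on the O of CH3CH2O⁻ attacks the electrophilic acyl carbon; the π(C=O) electrons move onto oxygen, giving a tetrahedral intermediate.
After step 1 the species present is a tetrahedral intermediate.

tetrahedral intermediate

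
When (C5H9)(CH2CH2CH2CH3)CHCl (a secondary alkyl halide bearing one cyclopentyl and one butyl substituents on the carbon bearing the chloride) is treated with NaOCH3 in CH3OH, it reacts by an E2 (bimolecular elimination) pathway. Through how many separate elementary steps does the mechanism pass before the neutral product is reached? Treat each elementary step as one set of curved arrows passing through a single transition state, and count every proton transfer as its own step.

Step 1: In one step, CH3O⁻ pulls off a β-proton, the C–Cl bond cleaves, and a C=C double bond forms between the α- and β-carbons (E2, anti elimination).
Total: 1 elementary step.

1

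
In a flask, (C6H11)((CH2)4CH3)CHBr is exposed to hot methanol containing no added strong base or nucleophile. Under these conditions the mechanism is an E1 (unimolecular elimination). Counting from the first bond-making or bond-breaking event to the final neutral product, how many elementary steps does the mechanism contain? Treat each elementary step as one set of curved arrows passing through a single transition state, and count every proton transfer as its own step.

3

Step 1: Ionisation: the C–Br σ-bond cleaves heterolytically; both bonding electrons depart with Br⁻, leaving a secondary carbocation at the α-carbon.
Step 2: A hydride (H with its bonding pair) migrates from the adjacent cyclohexyl carbon to the cationic centre — a 1,2-hydride shift — upgrading the secondary cation to a tertiary one.
Step 3: A methanol molecule (solvent) deprotonates a β-carbon; as the C–H bond breaks, those electrons form the new alkene π bond.
Total: 3 elementary steps.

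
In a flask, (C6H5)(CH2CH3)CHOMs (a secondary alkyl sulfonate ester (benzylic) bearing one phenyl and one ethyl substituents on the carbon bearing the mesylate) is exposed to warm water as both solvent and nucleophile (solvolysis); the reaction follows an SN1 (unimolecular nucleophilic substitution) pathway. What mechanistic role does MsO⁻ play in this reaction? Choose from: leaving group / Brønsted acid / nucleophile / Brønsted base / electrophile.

leaving group

Step 1: Rate-determining heterolysis of the C–O bond gives MsO⁻ and a secondary carbocation.
MsO⁻ departs with both electrons of the breaking σ-bond — that is the definition of a leaving group.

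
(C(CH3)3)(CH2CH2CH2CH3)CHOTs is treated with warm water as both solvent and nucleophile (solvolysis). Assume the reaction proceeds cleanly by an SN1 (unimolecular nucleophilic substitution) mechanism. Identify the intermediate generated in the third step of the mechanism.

Step 1: The C–O bond breaks with both electrons going to the tosylate; TsO⁻ leaves and a secondary carbocation remains.
Step 2: Carbocation rearrangement: a 1,2-methyl shift from the adjacent tert-butyl carbon converts the initially-formed secondary cation into the more stable tertiary cation.
Step 3: H2O donates an oxygen lone pair into the empty p orbital of the cation, giving a protonated alcohol (an oxonium ion).
After step 3 the species present is an oxonium ion.

oxonium ion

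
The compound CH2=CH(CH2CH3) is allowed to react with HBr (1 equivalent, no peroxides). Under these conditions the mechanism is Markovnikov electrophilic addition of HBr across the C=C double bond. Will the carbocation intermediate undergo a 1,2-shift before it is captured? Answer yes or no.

The first-formed carbocation is secondary.
No single 1,2-shift to an adjacent carbon would produce a more-substituted cation than the one already present, so no rearrangement occurs.

no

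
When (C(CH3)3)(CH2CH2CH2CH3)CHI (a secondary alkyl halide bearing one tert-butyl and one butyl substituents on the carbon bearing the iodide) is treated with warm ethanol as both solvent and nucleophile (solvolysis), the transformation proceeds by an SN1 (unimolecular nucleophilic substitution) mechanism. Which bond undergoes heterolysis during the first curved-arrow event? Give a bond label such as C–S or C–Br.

C–I

Step 1: Ionisation: the C–I σ-bond cleaves heterolytically; both bonding electrons depart with I⁻, leaving a secondary carbocation at the α-carbon.
The bond broken in this step is the C–I bond.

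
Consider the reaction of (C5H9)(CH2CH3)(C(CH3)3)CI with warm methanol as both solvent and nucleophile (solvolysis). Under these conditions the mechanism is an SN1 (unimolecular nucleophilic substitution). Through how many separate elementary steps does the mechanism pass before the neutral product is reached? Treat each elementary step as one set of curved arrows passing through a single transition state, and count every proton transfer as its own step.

Step 1: Ionisation: the C–I σ-bond cleaves heterolytically; both bonding electrons depart with I⁻, leaving a tertiary carbocation at the α-carbon.
(No 1,2-shift: no single shift to an adjacent carbon would give a more stable cation.)
Step 2: CH3OH donates an oxygen lone pair into the empty p orbital of the cation, giving a protonated ether (an oxonium ion).
Step 3: Proton transfer from the O–H of the oxonium ion to a solvent molecule delivers the neutral ether.
Total: 3 elementary steps.

3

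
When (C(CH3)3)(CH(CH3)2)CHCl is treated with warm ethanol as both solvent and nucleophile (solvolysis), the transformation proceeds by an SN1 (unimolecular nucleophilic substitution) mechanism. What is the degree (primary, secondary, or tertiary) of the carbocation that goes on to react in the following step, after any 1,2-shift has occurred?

Step 1: Unassisted departure of Cl⁻ (taking the C–Cl bonding pair) generates a secondary carbocation.
Step 2: A hydride (H with its bonding pair) migrates from the adjacent isopropyl carbon to the cationic centre — a 1,2-hydride shift — upgrading the secondary cation to a tertiary one.
The cation rearranges from secondary to tertiary via a 1,2-hydride shift from the adjacent isopropyl carbon; the tertiary cation is what reacts next.

tertiary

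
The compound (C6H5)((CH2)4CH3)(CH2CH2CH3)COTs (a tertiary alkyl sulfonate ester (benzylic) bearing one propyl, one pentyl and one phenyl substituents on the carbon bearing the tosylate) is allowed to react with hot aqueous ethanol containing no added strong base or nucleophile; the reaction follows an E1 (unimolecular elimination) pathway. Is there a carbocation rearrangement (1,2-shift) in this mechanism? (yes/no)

no

The first-formed carbocation is tertiary.
No single 1,2-shift to an adjacent carbon would produce a more-substituted cation than the one already present, so no rearrangement occurs.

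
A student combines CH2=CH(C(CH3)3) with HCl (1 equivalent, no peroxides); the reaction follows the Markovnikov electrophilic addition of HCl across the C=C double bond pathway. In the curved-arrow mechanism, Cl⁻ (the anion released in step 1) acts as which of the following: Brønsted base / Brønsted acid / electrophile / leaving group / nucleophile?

Step 3: The Cl⁻ anion donates a lone pair to the carbocation, forming the new C–Cl σ-bond and giving the neutral alkyl halide.
Cl⁻ (the anion released in step 1) donates an electron pair to form a new σ-bond to carbon — it is the nucleophile.

nucleophile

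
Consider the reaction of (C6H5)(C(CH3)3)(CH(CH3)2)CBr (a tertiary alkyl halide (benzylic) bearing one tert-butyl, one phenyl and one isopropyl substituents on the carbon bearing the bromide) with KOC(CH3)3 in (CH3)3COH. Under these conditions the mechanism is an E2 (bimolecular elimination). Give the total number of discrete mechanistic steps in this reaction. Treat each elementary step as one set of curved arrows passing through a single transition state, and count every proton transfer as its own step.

1

Step 1: Concerted anti-periplanar elimination: (CH3)3CO⁻ abstracts a β-H while Br⁻ leaves, and the C–H electrons become the new C=C π bond — all in a single transition state.
Total: 1 elementary step.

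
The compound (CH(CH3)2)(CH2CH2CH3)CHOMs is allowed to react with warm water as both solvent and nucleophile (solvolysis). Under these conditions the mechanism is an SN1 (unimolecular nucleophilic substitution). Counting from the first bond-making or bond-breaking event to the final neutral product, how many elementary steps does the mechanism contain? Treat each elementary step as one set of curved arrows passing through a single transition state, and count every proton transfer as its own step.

Step 1: Unassisted departure of MsO⁻ (taking the C–O bonding pair) generates a secondary carbocation.
Step 2: A hydride (H with its bonding pair) migrates from the adjacent isopropyl carbon to the cationic centre — a 1,2-hydride shift — upgrading the secondary cation to a tertiary one.
Step 3: Nucleophilic capture: the oxygen of H2O bonds to the cationic carbon, producing an oxonium-ion intermediate.
Step 4: Deprotonation of the oxonium oxygen by solvent water yields the neutral alcohol.
Total: 4 elementary steps.

4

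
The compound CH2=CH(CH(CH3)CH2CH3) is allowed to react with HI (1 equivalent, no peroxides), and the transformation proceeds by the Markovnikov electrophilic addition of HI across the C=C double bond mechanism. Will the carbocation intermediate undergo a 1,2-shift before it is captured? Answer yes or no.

The first-formed carbocation is secondary.
The adjacent sec-butyl carbon already bears 2 other carbon substituents and has a hydrogen to migrate; after a 1,2-hydride shift from that carbon the positive charge sits on a tertiary centre.
Tertiary is more stable than secondary, so the shift occurs.

yes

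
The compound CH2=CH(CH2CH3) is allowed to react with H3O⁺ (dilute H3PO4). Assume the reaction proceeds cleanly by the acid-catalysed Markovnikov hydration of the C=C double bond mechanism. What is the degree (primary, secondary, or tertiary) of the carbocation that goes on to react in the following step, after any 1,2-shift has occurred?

secondary

Step 1: Electrophilic addition begins with the π(C=C) electrons forming a bond to the proton of H3O⁺. Following Markovnikov's rule, the resulting cation is secondary. H2O is released.
No single 1,2-shift to an adjacent carbon would give a more-substituted cation, so no rearrangement occurs.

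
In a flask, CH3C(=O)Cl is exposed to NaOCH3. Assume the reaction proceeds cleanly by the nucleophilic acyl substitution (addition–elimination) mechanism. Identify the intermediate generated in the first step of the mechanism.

Step 1: CH3O⁻ adds to the carbonyl carbon; the C=O π electrons shift onto oxygen and a tetrahedral alkoxide intermediate forms.
After step 1 the species present is a tetrahedral intermediate.

tetrahedral intermediate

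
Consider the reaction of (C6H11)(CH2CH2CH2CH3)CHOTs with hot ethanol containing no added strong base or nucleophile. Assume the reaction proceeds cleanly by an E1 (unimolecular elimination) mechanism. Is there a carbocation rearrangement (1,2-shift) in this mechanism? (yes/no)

yes

The first-formed carbocation is secondary.
The adjacent cyclohexyl carbon already bears 2 other carbon substituents and has a hydrogen to migrate; after a 1,2-hydride shift from that carbon the positive charge sits on a tertiary centre.
Tertiary is more stable than secondary, so the shift occurs.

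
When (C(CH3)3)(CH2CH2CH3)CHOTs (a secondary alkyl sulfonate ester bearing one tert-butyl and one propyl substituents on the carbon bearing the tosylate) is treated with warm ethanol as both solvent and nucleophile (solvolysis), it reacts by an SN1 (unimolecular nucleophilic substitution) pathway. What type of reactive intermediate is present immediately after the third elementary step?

oxonium ion

Step 1: Unassisted departure of TsO⁻ (taking the C–O bonding pair) generates a secondary carbocation.
Step 2: A methyl group with its bonding pair migrates from the adjacent tert-butyl carbon to the cationic centre — a 1,2-methyl shift — upgrading the secondary cation to a tertiary one.
Step 3: CH3CH2OH donates an oxygen lone pair into the empty p orbital of the cation, giving a protonated ether (an oxonium ion).
After step 3 the species present is an oxonium ion.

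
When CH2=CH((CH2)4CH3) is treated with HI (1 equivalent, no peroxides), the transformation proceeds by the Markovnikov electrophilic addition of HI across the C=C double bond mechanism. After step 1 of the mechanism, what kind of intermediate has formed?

secondary carbocation

Step 1: Electrophilic addition begins with the π(C=C) electrons forming a bond to the proton of HI. Following Markovnikov's rule, the resulting cation is secondary. The H–I bond breaks heterolytically, releasing I⁻.
After step 1 the species present is a secondary carbocation.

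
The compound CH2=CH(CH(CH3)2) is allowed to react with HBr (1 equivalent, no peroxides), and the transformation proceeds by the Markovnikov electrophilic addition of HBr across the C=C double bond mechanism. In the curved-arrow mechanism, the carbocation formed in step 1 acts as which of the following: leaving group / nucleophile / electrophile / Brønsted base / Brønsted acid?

Step 3: Nucleophilic attack by Br⁻ on the carbocation completes the addition, giving R–Br.
The carbocation formed in step 1 accepts an electron pair into an empty or π* orbital — it is the electrophile.

electrophile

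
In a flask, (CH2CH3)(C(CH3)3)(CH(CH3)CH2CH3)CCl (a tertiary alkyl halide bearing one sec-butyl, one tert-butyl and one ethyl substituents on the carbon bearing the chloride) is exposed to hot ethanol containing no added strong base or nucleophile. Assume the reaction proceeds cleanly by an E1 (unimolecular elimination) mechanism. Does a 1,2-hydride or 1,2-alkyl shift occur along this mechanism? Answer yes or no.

no

The first-formed carbocation is tertiary.
No single 1,2-shift to an adjacent carbon would produce a more-substituted cation than the one already present, so no rearrangement occurs.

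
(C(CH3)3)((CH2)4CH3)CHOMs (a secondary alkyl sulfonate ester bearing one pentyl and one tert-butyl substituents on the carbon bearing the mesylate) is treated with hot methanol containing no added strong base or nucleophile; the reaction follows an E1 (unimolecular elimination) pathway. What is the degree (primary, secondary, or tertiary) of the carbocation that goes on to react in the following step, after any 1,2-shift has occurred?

tertiary

Step 1: Rate-determining heterolysis of the C–O bond gives MsO⁻ and a secondary carbocation.
Step 2: A 1,2-methyl shift from the adjacent tert-butyl carbon moves the positive charge from the secondary centre to an adjacent carbon, generating a more stable tertiary carbocation.
The cation rearranges from secondary to tertiary via a 1,2-methyl shift from the adjacent tert-butyl carbon; the tertiary cation is what reacts next.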